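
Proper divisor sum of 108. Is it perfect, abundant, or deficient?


Proper divisors: 1, 2, 3, 4, 6, 9, 12, 18, 27, 36, 54
Sum = 1 + 2 + 3 + 4 + 6 + 9 + 12 + 18 + 27 + 36 + 54 = 172
172 > 108 → abundant

s(108) = 172 (abundant)


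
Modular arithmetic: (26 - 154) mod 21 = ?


26 - 154 = -128
-128 mod 21 = 19


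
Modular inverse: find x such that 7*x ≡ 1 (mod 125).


Use the extended Euclidean algorithm on (125, 7); each row r = 125*s + 7*t:
r=125, s=1, t=0
r=7, s=0, t=1
q=17: r=6, s=1, t=-17   [125*(1) + 7*(-17) = 6]
q=1: r=1, s=-1, t=18   [125*(-1) + 7*(18) = 1]
q=6: r=0, s=7, t=-125   [125*(7) + 7*(-125) = 0]
GCD = 1 with t = 18, so 7*(18) ≡ 1 (mod 125)
Inverse = 18 mod 125 = 18
Check: 7 * 18 = 126 ≡ 1 (mod 125)

7^(-1) ≡ 18 (mod 125)


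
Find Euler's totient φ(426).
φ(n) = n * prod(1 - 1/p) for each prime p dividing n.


426 = 2 × 3 × 71
Prime factors: 2, 3, 71
φ(426) = 426 × (1-1/2) × (1-1/3) × (1-1/71)
= 426 × 1/2 × 2/3 × 70/71 = 140

φ(426) = 140


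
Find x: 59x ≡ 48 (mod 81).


GCD(59, 81) = 1, unique solution
a^(-1) mod 81 = 11
x = 11 * 48 mod 81 = 42

x ≡ 42 (mod 81)


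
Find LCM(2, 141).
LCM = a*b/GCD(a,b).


GCD(2, 141) = 1
LCM = 2*141/1 = 282/1 = 282

LCM = 282


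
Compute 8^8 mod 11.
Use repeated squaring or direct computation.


8^1 mod 11 = 8
8^2 mod 11 = 9
8^3 mod 11 = 6
8^4 mod 11 = 4
8^5 mod 11 = 10
8^6 mod 11 = 3
8^7 mod 11 = 2
8^8 mod 11 = 5


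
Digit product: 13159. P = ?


1 × 3 × 1 × 5 × 9 = 135


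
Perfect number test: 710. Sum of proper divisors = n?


Proper divisors of 710: 1, 2, 5, 10, 71, 142, 355
Sum = 1 + 2 + 5 + 10 + 71 + 142 + 355 = 586

No, 710 is not perfect (586 ≠ 710)


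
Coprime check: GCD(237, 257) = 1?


Euclidean algorithm:
257 = 1 * 237 + 20
237 = 11 * 20 + 17
20 = 1 * 17 + 3
17 = 5 * 3 + 2
3 = 1 * 2 + 1
2 = 2 * 1 + 0
GCD(237, 257) = 1

Yes, coprime (GCD = 1)


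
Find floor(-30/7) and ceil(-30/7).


-30/7 = -4.2857
floor = -5
ceil = -4

floor = -5, ceil = -4


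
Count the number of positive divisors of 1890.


1890 = 2^1 × 3^3 × 5^1 × 7^1
d(1890) = (1+1) × (3+1) × (1+1) × (1+1) = 32

32 divisors


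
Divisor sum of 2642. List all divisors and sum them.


Divisors of 2642: 1, 2, 1321, 2642
Sum = 1 + 2 + 1321 + 2642 = 3966

σ(2642) = 3966


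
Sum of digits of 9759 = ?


9 + 7 + 5 + 9 = 30


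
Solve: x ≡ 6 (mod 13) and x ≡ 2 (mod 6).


M = 13*6 = 78
M1 = M/13 = 6, M2 = M/6 = 13
M1^(-1) mod 13 = 11, M2^(-1) mod 6 = 1
x = 6*6*11 + 2*13*1 = 422
422 mod 78 = 32
Check: 32 mod 13 = 6 ✓, 32 mod 6 = 2 ✓

x ≡ 32 (mod 78)


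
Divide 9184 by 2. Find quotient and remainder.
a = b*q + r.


9184 = 2 * 4592 + 0
Check: 9184 + 0 = 9184

q = 4592, r = 0


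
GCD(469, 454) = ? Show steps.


469 = 1 * 454 + 15
454 = 30 * 15 + 4
15 = 3 * 4 + 3
4 = 1 * 3 + 1
3 = 3 * 1 + 0
GCD = 1


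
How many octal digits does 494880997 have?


494880997 in base 8 = 3537644345
Number of digits = 10

10 digits (base 8)


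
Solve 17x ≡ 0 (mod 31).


GCD(17, 31) = 1, unique solution
a^(-1) mod 31 = 11
x = 11 * 0 mod 31 = 0

x ≡ 0 (mod 31)


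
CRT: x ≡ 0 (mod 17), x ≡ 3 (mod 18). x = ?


M = 17*18 = 306
M1 = M/17 = 18, M2 = M/18 = 17
M1^(-1) mod 17 = 1, M2^(-1) mod 18 = 17
x = 0*18*1 + 3*17*17 = 867
867 mod 306 = 255
Check: 255 mod 17 = 0 ✓, 255 mod 18 = 3 ✓

x ≡ 255 (mod 306)


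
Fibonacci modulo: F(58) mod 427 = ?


F(k) mod 427 for k=1..58:
1, 1, 2, 3, 5, 8, 13, 21, 34, 55, 89, 144, 233, 377, 183, 133, 316, 22, 338, 360, 271, 204, 48, 252, 300, 125, 425, 123, 121, 244, 365, 182, 120, 302, 422, 297, 292, 162, 27, 189, 216, 405, 194, 172, 366, 111, 50, 161, 211, 372, 156, 101, 257, 358, 188, 119, 307, 426
F(58) mod 427 = 426


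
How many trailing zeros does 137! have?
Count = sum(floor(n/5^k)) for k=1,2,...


floor(137/5) = 27
floor(137/25) = 5
floor(137/125) = 1
Total = 33

33 trailing zeros


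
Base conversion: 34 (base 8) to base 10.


34 (base 8) = 28 (decimal)
28 (decimal) = 28 (base 10)


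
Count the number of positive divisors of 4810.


4810 = 2^1 × 5^1 × 13^1 × 37^1
d(4810) = (1+1) × (1+1) × (1+1) × (1+1) = 16

16 divisors


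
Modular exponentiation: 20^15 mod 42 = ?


20^1 mod 42 = 20
20^2 mod 42 = 22
20^3 mod 42 = 20
20^4 mod 42 = 22
20^5 mod 42 = 20
20^6 mod 42 = 22
20^7 mod 42 = 20
20^8 mod 42 = 22
20^9 mod 42 = 20
20^10 mod 42 = 22
20^11 mod 42 = 20
20^12 mod 42 = 22
20^13 mod 42 = 20
20^14 mod 42 = 22
20^15 mod 42 = 20


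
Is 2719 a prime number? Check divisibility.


Check divisors up to sqrt(2719) = 52.1440
No divisors found.
2719 is prime.

Yes, 2719 is prime


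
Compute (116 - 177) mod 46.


116 - 177 = -61
-61 mod 46 = 31


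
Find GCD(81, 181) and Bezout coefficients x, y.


Tabular extended Euclidean (each row: r = 81*s + 181*t):
r=81, s=1, t=0
r=181, s=0, t=1
q=0: r=81, s=1, t=0   [81*(1) + 181*(0) = 81]
q=2: r=19, s=-2, t=1   [81*(-2) + 181*(1) = 19]
q=4: r=5, s=9, t=-4   [81*(9) + 181*(-4) = 5]
q=3: r=4, s=-29, t=13   [81*(-29) + 181*(13) = 4]
q=1: r=1, s=38, t=-17   [81*(38) + 181*(-17) = 1]
q=4: r=0, s=-181, t=81   [81*(-181) + 181*(81) = 0]
GCD = 1; from the row with r=1: x=38, y=-17
Check: 81*(38) + 181*(-17) = 3078 - 3077 = 1

GCD = 1, x = 38, y = -17


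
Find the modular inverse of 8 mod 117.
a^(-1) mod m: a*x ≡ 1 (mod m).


Use the extended Euclidean algorithm on (117, 8); each row r = 117*s + 8*t:
r=117, s=1, t=0
r=8, s=0, t=1
q=14: r=5, s=1, t=-14   [117*(1) + 8*(-14) = 5]
q=1: r=3, s=-1, t=15   [117*(-1) + 8*(15) = 3]
q=1: r=2, s=2, t=-29   [117*(2) + 8*(-29) = 2]
q=1: r=1, s=-3, t=44   [117*(-3) + 8*(44) = 1]
q=2: r=0, s=8, t=-117   [117*(8) + 8*(-117) = 0]
GCD = 1 with t = 44, so 8*(44) ≡ 1 (mod 117)
Inverse = 44 mod 117 = 44
Check: 8 * 44 = 352 ≡ 1 (mod 117)

8^(-1) ≡ 44 (mod 117)


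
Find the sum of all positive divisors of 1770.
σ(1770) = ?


Divisors of 1770: 1, 2, 3, 5, 6, 10, 15, 30, 59, 118, 177, 295, 354, 590, 885, 1770
Sum = 1 + 2 + 3 + 5 + 6 + 10 + 15 + 30 + 59 + 118 + 177 + 295 + 354 + 590 + 885 + 1770 = 4320

σ(1770) = 4320


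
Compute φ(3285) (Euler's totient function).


3285 = 3^2 × 5 × 73
Prime factors: 3, 5, 73
φ(3285) = 3285 × (1-1/3) × (1-1/5) × (1-1/73)
= 3285 × 2/3 × 4/5 × 72/73 = 1728

φ(3285) = 1728


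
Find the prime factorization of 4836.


4836 / 2 = 2418
2418 / 2 = 1209
1209 / 3 = 403
403 / 13 = 31
31 / 31 = 1
4836 = 2^2 × 3 × 13 × 31


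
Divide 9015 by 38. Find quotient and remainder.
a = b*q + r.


9015 = 38 * 237 + 9
Check: 9006 + 9 = 9015

q = 237, r = 9


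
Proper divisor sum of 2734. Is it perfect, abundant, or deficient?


Proper divisors: 1, 2, 1367
Sum = 1 + 2 + 1367 = 1370
1370 < 2734 → deficient

s(2734) = 1370 (deficient)


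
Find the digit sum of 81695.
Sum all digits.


8 + 1 + 6 + 9 + 5 = 29


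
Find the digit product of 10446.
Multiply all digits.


1 × 0 × 4 × 4 × 6 = 0


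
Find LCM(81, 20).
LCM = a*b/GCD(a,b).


GCD(81, 20) = 1
LCM = 81*20/1 = 1620/1 = 1620

LCM = 1620


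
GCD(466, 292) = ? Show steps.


466 = 1 * 292 + 174
292 = 1 * 174 + 118
174 = 1 * 118 + 56
118 = 2 * 56 + 6
56 = 9 * 6 + 2
6 = 3 * 2 + 0
GCD = 2


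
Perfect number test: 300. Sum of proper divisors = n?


Proper divisors of 300: 1, 2, 3, 4, 5, 6, 10, 12, 15, 20, 25, 30, 50, 60, 75, 100, 150
Sum = 1 + 2 + 3 + 4 + 5 + 6 + 10 + 12 + 15 + 20 + 25 + 30 + 50 + 60 + 75 + 100 + 150 = 568

No, 300 is not perfect (568 ≠ 300)


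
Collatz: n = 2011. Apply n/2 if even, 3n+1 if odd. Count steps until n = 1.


2011 → 6034 → 3017 → 9052 → 4526 → 2263 → 6790 → 3395 → 10186 → 5093 → 15280 → 7640 → 3820 → 1910 → 955 → 2866 → 1433 → 4300 → 2150 → 1075 → 3226 → 1613 → 4840 → 2420 → 1210 → 605 → 1816 → 908 → 454 → 227 → 682 → 341 → 1024 → 512 → 256 → 128 → 64 → 32 → 16 → 8 → 4 → 2 → 1
Total steps = 42

42 steps


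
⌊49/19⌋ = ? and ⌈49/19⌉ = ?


49/19 = 2.5789
floor = 2
ceil = 3

floor = 2, ceil = 3


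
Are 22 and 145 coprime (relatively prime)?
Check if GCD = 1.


Euclidean algorithm:
145 = 6 * 22 + 13
22 = 1 * 13 + 9
13 = 1 * 9 + 4
9 = 2 * 4 + 1
4 = 4 * 1 + 0
GCD(22, 145) = 1

Yes, coprime (GCD = 1)


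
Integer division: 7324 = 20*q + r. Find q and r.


7324 = 20 * 366 + 4
Check: 7320 + 4 = 7324

q = 366, r = 4


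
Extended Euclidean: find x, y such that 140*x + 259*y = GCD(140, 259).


Tabular extended Euclidean (each row: r = 140*s + 259*t):
r=140, s=1, t=0
r=259, s=0, t=1
q=0: r=140, s=1, t=0   [140*(1) + 259*(0) = 140]
q=1: r=119, s=-1, t=1   [140*(-1) + 259*(1) = 119]
q=1: r=21, s=2, t=-1   [140*(2) + 259*(-1) = 21]
q=5: r=14, s=-11, t=6   [140*(-11) + 259*(6) = 14]
q=1: r=7, s=13, t=-7   [140*(13) + 259*(-7) = 7]
q=2: r=0, s=-37, t=20   [140*(-37) + 259*(20) = 0]
GCD = 7; from the row with r=7: x=13, y=-7
Check: 140*(13) + 259*(-7) = 1820 - 1813 = 7

GCD = 7, x = 13, y = -7


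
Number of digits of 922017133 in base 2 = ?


922017133 in base 2 = 110110111101001101110101101101
Number of digits = 30

30 digits (base 2)


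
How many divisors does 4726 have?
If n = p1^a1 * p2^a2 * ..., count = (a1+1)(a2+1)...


4726 = 2^1 × 17^1 × 139^1
d(4726) = (1+1) × (1+1) × (1+1) = 8

8 divisors


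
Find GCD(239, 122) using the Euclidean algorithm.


239 = 1 * 122 + 117
122 = 1 * 117 + 5
117 = 23 * 5 + 2
5 = 2 * 2 + 1
2 = 2 * 1 + 0
GCD = 1


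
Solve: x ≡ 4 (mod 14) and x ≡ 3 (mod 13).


M = 14*13 = 182
M1 = M/14 = 13, M2 = M/13 = 14
M1^(-1) mod 14 = 13, M2^(-1) mod 13 = 1
x = 4*13*13 + 3*14*1 = 718
718 mod 182 = 172
Check: 172 mod 14 = 4 ✓, 172 mod 13 = 3 ✓

x ≡ 172 (mod 182)


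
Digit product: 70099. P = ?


7 × 0 × 0 × 9 × 9 = 0


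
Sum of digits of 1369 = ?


1 + 3 + 6 + 9 = 19


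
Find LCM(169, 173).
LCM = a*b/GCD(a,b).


GCD(169, 173) = 1
LCM = 169*173/1 = 29237/1 = 29237

LCM = 29237


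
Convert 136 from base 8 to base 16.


136 (base 8) = 94 (decimal)
94 (decimal) = 5E (base 16)


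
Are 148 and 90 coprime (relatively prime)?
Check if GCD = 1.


Euclidean algorithm:
148 = 1 * 90 + 58
90 = 1 * 58 + 32
58 = 1 * 32 + 26
32 = 1 * 26 + 6
26 = 4 * 6 + 2
6 = 3 * 2 + 0
GCD(148, 90) = 2

No, not coprime (GCD = 2)


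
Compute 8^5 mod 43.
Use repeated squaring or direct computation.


8^1 mod 43 = 8
8^2 mod 43 = 21
8^3 mod 43 = 39
8^4 mod 43 = 11
8^5 mod 43 = 2


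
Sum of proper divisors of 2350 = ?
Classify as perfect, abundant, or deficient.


Proper divisors: 1, 2, 5, 10, 25, 47, 50, 94, 235, 470, 1175
Sum = 1 + 2 + 5 + 10 + 25 + 47 + 50 + 94 + 235 + 470 + 1175 = 2114
2114 < 2350 → deficient

s(2350) = 2114 (deficient)


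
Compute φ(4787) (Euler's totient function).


4787 = 4787
Prime factors: 4787
φ(4787) = 4787 × (1-1/4787)
= 4787 × 4786/4787 = 4786

φ(4787) = 4786


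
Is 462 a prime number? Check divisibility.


462 / 2 = 231 (exact division)
462 is NOT prime.

No, 462 is not prime


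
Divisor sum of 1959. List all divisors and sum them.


Divisors of 1959: 1, 3, 653, 1959
Sum = 1 + 3 + 653 + 1959 = 2616

σ(1959) = 2616


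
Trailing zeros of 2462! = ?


floor(2462/5) = 492
floor(2462/25) = 98
floor(2462/125) = 19
floor(2462/625) = 3
Total = 612

612 trailing zeros


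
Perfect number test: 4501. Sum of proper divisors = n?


Proper divisors of 4501: 1, 7, 643
Sum = 1 + 7 + 643 = 651

No, 4501 is not perfect (651 ≠ 4501)


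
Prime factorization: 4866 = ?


4866 / 2 = 2433
2433 / 3 = 811
811 / 811 = 1
4866 = 2 × 3 × 811


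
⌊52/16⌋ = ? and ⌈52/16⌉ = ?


52/16 = 3.2500
floor = 3
ceil = 4

floor = 3, ceil = 4


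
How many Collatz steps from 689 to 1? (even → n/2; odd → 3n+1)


689 → 2068 → 1034 → 517 → 1552 → 776 → 388 → 194 → 97 → 292 → 146 → 73 → 220 → 110 → 55 → 166 → 83 → 250 → 125 → 376 → 188 → 94 → 47 → 142 → 71 → 214 → 107 → 322 → 161 → 484 → 242 → 121 → 364 → 182 → 91 → 274 → 137 → 412 → 206 → 103 → 310 → 155 → 466 → 233 → 700 → 350 → 175 → 526 → 263 → 790 → 395 → 1186 → 593 → 1780 → 890 → 445 → 1336 → 668 → 334 → 167 → 502 → 251 → 754 → 377 → 1132 → 566 → 283 → 850 → 425 → 1276 → 638 → 319 → 958 → 479 → 1438 → 719 → 2158 → 1079 → 3238 → 1619 → 4858 → 2429 → 7288 → 3644 → 1822 → 911 → 2734 → 1367 → 4102 → 2051 → 6154 → 3077 → 9232 → 4616 → 2308 → 1154 → 577 → 1732 → 866 → 433 → 1300 → 650 → 325 → 976 → 488 → 244 → 122 → 61 → 184 → 92 → 46 → 23 → 70 → 35 → 106 → 53 → 160 → 80 → 40 → 20 → 10 → 5 → 16 → 8 → 4 → 2 → 1
Total steps = 126

126 steps


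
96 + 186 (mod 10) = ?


96 + 186 = 282
282 mod 10 = 2


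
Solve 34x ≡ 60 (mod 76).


GCD(34, 76) = 2 divides 60
Divide: 17x ≡ 30 (mod 38)
x ≡ 4 (mod 38)


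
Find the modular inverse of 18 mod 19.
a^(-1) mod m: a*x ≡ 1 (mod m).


Use the extended Euclidean algorithm on (19, 18); each row r = 19*s + 18*t:
r=19, s=1, t=0
r=18, s=0, t=1
q=1: r=1, s=1, t=-1   [19*(1) + 18*(-1) = 1]
q=18: r=0, s=-18, t=19   [19*(-18) + 18*(19) = 0]
GCD = 1 with t = -1, so 18*(-1) ≡ 1 (mod 19)
Inverse = -1 mod 19 = 18
Check: 18 * 18 = 324 ≡ 1 (mod 19)

18^(-1) ≡ 18 (mod 19)


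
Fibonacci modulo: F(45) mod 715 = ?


F(k) mod 715 for k=1..45:
1, 1, 2, 3, 5, 8, 13, 21, 34, 55, 89, 144, 233, 377, 610, 272, 167, 439, 606, 330, 221, 551, 57, 608, 665, 558, 508, 351, 144, 495, 639, 419, 343, 47, 390, 437, 112, 549, 661, 495, 441, 221, 662, 168, 115
F(45) mod 715 = 115


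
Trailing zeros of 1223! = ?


floor(1223/5) = 244
floor(1223/25) = 48
floor(1223/125) = 9
floor(1223/625) = 1
Total = 302

302 trailing zeros


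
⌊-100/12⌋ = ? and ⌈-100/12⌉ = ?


-100/12 = -8.3333
floor = -9
ceil = -8

floor = -9, ceil = -8


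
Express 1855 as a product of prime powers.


1855 / 5 = 371
371 / 7 = 53
53 / 53 = 1
1855 = 5 × 7 × 53


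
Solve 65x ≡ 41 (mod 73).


GCD(65, 73) = 1, unique solution
a^(-1) mod 73 = 9
x = 9 * 41 mod 73 = 4

x ≡ 4 (mod 73)


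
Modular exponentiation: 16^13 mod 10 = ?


16^1 mod 10 = 6
16^2 mod 10 = 6
16^3 mod 10 = 6
16^4 mod 10 = 6
16^5 mod 10 = 6
16^6 mod 10 = 6
16^7 mod 10 = 6
16^8 mod 10 = 6
16^9 mod 10 = 6
16^10 mod 10 = 6
16^11 mod 10 = 6
16^12 mod 10 = 6
16^13 mod 10 = 6


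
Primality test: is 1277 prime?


Check divisors up to sqrt(1277) = 35.7351
No divisors found.
1277 is prime.

Yes, 1277 is prime


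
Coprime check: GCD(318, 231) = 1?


Euclidean algorithm:
318 = 1 * 231 + 87
231 = 2 * 87 + 57
87 = 1 * 57 + 30
57 = 1 * 30 + 27
30 = 1 * 27 + 3
27 = 9 * 3 + 0
GCD(318, 231) = 3

No, not coprime (GCD = 3)


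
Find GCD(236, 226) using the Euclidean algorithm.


236 = 1 * 226 + 10
226 = 22 * 10 + 6
10 = 1 * 6 + 4
6 = 1 * 4 + 2
4 = 2 * 2 + 0
GCD = 2


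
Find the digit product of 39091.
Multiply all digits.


3 × 9 × 0 × 9 × 1 = 0


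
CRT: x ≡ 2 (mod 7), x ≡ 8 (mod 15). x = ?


M = 7*15 = 105
M1 = M/7 = 15, M2 = M/15 = 7
M1^(-1) mod 7 = 1, M2^(-1) mod 15 = 13
x = 2*15*1 + 8*7*13 = 758
758 mod 105 = 23
Check: 23 mod 7 = 2 ✓, 23 mod 15 = 8 ✓

x ≡ 23 (mod 105)


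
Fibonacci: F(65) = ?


Sequence: 1, 1, 2, 3, 5, 8, 13, 21, 34, 55, 89, 144, 233, 377, 610, 987, 1597, 2584, 4181, 6765, 10946, 17711, 28657, 46368, 75025, 121393, 196418, 317811, 514229, 832040, 1346269, 2178309, 3524578, 5702887, 9227465, 14930352, 24157817, 39088169, 63245986, 102334155, 165580141, 267914296, 433494437, 701408733, 1134903170, 1836311903, 2971215073, 4807526976, 7778742049, 12586269025, 20365011074, 32951280099, 53316291173, 86267571272, 139583862445, 225851433717, 365435296162, 591286729879, 956722026041, 1548008755920, 2504730781961, 4052739537881, 6557470319842, 10610209857723, 17167680177565
F(65) = 17167680177565


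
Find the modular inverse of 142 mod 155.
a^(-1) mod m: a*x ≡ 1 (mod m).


Use the extended Euclidean algorithm on (155, 142); each row r = 155*s + 142*t:
r=155, s=1, t=0
r=142, s=0, t=1
q=1: r=13, s=1, t=-1   [155*(1) + 142*(-1) = 13]
q=10: r=12, s=-10, t=11   [155*(-10) + 142*(11) = 12]
q=1: r=1, s=11, t=-12   [155*(11) + 142*(-12) = 1]
q=12: r=0, s=-142, t=155   [155*(-142) + 142*(155) = 0]
GCD = 1 with t = -12, so 142*(-12) ≡ 1 (mod 155)
Inverse = -12 mod 155 = 143
Check: 142 * 143 = 20306 ≡ 1 (mod 155)

142^(-1) ≡ 143 (mod 155)


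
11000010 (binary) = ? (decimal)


11000010 (base 2) = 194 (decimal)
194 (decimal) = 194 (base 10)


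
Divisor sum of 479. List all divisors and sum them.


Divisors of 479: 1, 479
Sum = 1 + 479 = 480

σ(479) = 480


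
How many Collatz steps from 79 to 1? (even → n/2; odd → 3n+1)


79 → 238 → 119 → 358 → 179 → 538 → 269 → 808 → 404 → 202 → 101 → 304 → 152 → 76 → 38 → 19 → 58 → 29 → 88 → 44 → 22 → 11 → 34 → 17 → 52 → 26 → 13 → 40 → 20 → 10 → 5 → 16 → 8 → 4 → 2 → 1
Total steps = 35

35 steps


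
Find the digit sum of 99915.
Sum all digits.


9 + 9 + 9 + 1 + 5 = 33


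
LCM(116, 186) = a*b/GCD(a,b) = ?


GCD(116, 186) = 2
LCM = 116*186/2 = 21576/2 = 10788

LCM = 10788


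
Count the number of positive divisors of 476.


476 = 2^2 × 7^1 × 17^1
d(476) = (2+1) × (1+1) × (1+1) = 12

12 divisors


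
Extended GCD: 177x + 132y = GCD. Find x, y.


Tabular extended Euclidean (each row: r = 177*s + 132*t):
r=177, s=1, t=0
r=132, s=0, t=1
q=1: r=45, s=1, t=-1   [177*(1) + 132*(-1) = 45]
q=2: r=42, s=-2, t=3   [177*(-2) + 132*(3) = 42]
q=1: r=3, s=3, t=-4   [177*(3) + 132*(-4) = 3]
q=14: r=0, s=-44, t=59   [177*(-44) + 132*(59) = 0]
GCD = 3; from the row with r=3: x=3, y=-4
Check: 177*(3) + 132*(-4) = 531 - 528 = 3

GCD = 3, x = 3, y = -4


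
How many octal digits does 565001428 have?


565001428 in base 8 = 4153236324
Number of digits = 10

10 digits (base 8)


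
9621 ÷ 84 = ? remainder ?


9621 = 84 * 114 + 45
Check: 9576 + 45 = 9621

q = 114, r = 45


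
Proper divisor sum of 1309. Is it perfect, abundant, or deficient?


Proper divisors: 1, 7, 11, 17, 77, 119, 187
Sum = 1 + 7 + 11 + 17 + 77 + 119 + 187 = 419
419 < 1309 → deficient

s(1309) = 419 (deficient)


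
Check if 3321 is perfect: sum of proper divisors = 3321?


Proper divisors of 3321: 1, 3, 9, 27, 41, 81, 123, 369, 1107
Sum = 1 + 3 + 9 + 27 + 41 + 81 + 123 + 369 + 1107 = 1761

No, 3321 is not perfect (1761 ≠ 3321)


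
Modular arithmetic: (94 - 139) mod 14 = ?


94 - 139 = -45
-45 mod 14 = 11


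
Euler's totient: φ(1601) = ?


1601 = 1601
Prime factors: 1601
φ(1601) = 1601 × (1-1/1601)
= 1601 × 1600/1601 = 1600

φ(1601) = 1600


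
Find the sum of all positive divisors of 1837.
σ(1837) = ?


Divisors of 1837: 1, 11, 167, 1837
Sum = 1 + 11 + 167 + 1837 = 2016

σ(1837) = 2016


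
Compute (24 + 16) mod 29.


24 + 16 = 40
40 mod 29 = 11


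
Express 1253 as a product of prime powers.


1253 / 7 = 179
179 / 179 = 1
1253 = 7 × 179


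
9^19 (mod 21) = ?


9^1 mod 21 = 9
9^2 mod 21 = 18
9^3 mod 21 = 15
9^4 mod 21 = 9
9^5 mod 21 = 18
9^6 mod 21 = 15
9^7 mod 21 = 9
9^8 mod 21 = 18
9^9 mod 21 = 15
9^10 mod 21 = 9
9^11 mod 21 = 18
9^12 mod 21 = 15
9^13 mod 21 = 9
9^14 mod 21 = 18
9^15 mod 21 = 15
9^16 mod 21 = 9
9^17 mod 21 = 18
9^18 mod 21 = 15
9^19 mod 21 = 9


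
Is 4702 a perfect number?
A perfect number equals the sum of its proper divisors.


Proper divisors of 4702: 1, 2, 2351
Sum = 1 + 2 + 2351 = 2354

No, 4702 is not perfect (2354 ≠ 4702)


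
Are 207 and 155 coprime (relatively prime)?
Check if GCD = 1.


Euclidean algorithm:
207 = 1 * 155 + 52
155 = 2 * 52 + 51
52 = 1 * 51 + 1
51 = 51 * 1 + 0
GCD(207, 155) = 1

Yes, coprime (GCD = 1)


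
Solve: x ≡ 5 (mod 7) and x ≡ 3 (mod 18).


M = 7*18 = 126
M1 = M/7 = 18, M2 = M/18 = 7
M1^(-1) mod 7 = 2, M2^(-1) mod 18 = 13
x = 5*18*2 + 3*7*13 = 453
453 mod 126 = 75
Check: 75 mod 7 = 5 ✓, 75 mod 18 = 3 ✓

x ≡ 75 (mod 126)


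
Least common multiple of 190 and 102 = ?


GCD(190, 102) = 2
LCM = 190*102/2 = 19380/2 = 9690

LCM = 9690


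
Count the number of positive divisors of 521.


521 = 521^1
d(521) = (1+1) = 2

2 divisors


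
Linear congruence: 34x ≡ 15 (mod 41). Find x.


GCD(34, 41) = 1, unique solution
a^(-1) mod 41 = 35
x = 35 * 15 mod 41 = 33

x ≡ 33 (mod 41)


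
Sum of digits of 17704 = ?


1 + 7 + 7 + 0 + 4 = 19


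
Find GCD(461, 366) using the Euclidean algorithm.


461 = 1 * 366 + 95
366 = 3 * 95 + 81
95 = 1 * 81 + 14
81 = 5 * 14 + 11
14 = 1 * 11 + 3
11 = 3 * 3 + 2
3 = 1 * 2 + 1
2 = 2 * 1 + 0
GCD = 1


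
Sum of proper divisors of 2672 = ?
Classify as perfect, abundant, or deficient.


Proper divisors: 1, 2, 4, 8, 16, 167, 334, 668, 1336
Sum = 1 + 2 + 4 + 8 + 16 + 167 + 334 + 668 + 1336 = 2536
2536 < 2672 → deficient

s(2672) = 2536 (deficient)


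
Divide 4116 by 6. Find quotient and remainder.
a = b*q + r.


4116 = 6 * 686 + 0
Check: 4116 + 0 = 4116

q = 686, r = 0


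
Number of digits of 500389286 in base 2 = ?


500389286 in base 2 = 11101110100110101010110100110
Number of digits = 29

29 digits (base 2)


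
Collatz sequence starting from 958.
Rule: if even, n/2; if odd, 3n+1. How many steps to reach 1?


958 → 479 → 1438 → 719 → 2158 → 1079 → 3238 → 1619 → 4858 → 2429 → 7288 → 3644 → 1822 → 911 → 2734 → 1367 → 4102 → 2051 → 6154 → 3077 → 9232 → 4616 → 2308 → 1154 → 577 → 1732 → 866 → 433 → 1300 → 650 → 325 → 976 → 488 → 244 → 122 → 61 → 184 → 92 → 46 → 23 → 70 → 35 → 106 → 53 → 160 → 80 → 40 → 20 → 10 → 5 → 16 → 8 → 4 → 2 → 1
Total steps = 54

54 steps


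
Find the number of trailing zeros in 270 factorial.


floor(270/5) = 54
floor(270/25) = 10
floor(270/125) = 2
Total = 66

66 trailing zeros


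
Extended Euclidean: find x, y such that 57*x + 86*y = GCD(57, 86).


Tabular extended Euclidean (each row: r = 57*s + 86*t):
r=57, s=1, t=0
r=86, s=0, t=1
q=0: r=57, s=1, t=0   [57*(1) + 86*(0) = 57]
q=1: r=29, s=-1, t=1   [57*(-1) + 86*(1) = 29]
q=1: r=28, s=2, t=-1   [57*(2) + 86*(-1) = 28]
q=1: r=1, s=-3, t=2   [57*(-3) + 86*(2) = 1]
q=28: r=0, s=86, t=-57   [57*(86) + 86*(-57) = 0]
GCD = 1; from the row with r=1: x=-3, y=2
Check: 57*(-3) + 86*(2) = -171 + 172 = 1

GCD = 1, x = -3, y = 2


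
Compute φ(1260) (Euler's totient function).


1260 = 2^2 × 3^2 × 5 × 7
Prime factors: 2, 3, 5, 7
φ(1260) = 1260 × (1-1/2) × (1-1/3) × (1-1/5) × (1-1/7)
= 1260 × 1/2 × 2/3 × 4/5 × 6/7 = 288

φ(1260) = 288


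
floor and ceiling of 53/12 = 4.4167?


53/12 = 4.4167
floor = 4
ceil = 5

floor = 4, ceil = 5


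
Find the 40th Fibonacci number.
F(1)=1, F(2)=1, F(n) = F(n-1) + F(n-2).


Sequence: 1, 1, 2, 3, 5, 8, 13, 21, 34, 55, 89, 144, 233, 377, 610, 987, 1597, 2584, 4181, 6765, 10946, 17711, 28657, 46368, 75025, 121393, 196418, 317811, 514229, 832040, 1346269, 2178309, 3524578, 5702887, 9227465, 14930352, 24157817, 39088169, 63245986, 102334155
F(40) = 102334155


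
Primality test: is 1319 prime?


Check divisors up to sqrt(1319) = 36.3180
No divisors found.
1319 is prime.

Yes, 1319 is prime


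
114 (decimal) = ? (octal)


114 (base 10) = 114 (decimal)
114 (decimal) = 162 (base 8)


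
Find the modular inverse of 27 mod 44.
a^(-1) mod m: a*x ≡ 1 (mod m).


Use the extended Euclidean algorithm on (44, 27); each row r = 44*s + 27*t:
r=44, s=1, t=0
r=27, s=0, t=1
q=1: r=17, s=1, t=-1   [44*(1) + 27*(-1) = 17]
q=1: r=10, s=-1, t=2   [44*(-1) + 27*(2) = 10]
q=1: r=7, s=2, t=-3   [44*(2) + 27*(-3) = 7]
q=1: r=3, s=-3, t=5   [44*(-3) + 27*(5) = 3]
q=2: r=1, s=8, t=-13   [44*(8) + 27*(-13) = 1]
q=3: r=0, s=-27, t=44   [44*(-27) + 27*(44) = 0]
GCD = 1 with t = -13, so 27*(-13) ≡ 1 (mod 44)
Inverse = -13 mod 44 = 31
Check: 27 * 31 = 837 ≡ 1 (mod 44)

27^(-1) ≡ 31 (mod 44)


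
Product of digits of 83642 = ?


8 × 3 × 6 × 4 × 2 = 1152


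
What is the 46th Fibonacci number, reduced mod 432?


F(k) mod 432 for k=1..46:
1, 1, 2, 3, 5, 8, 13, 21, 34, 55, 89, 144, 233, 377, 178, 123, 301, 424, 293, 285, 146, 431, 145, 144, 289, 1, 290, 291, 149, 8, 157, 165, 322, 55, 377, 0, 377, 377, 322, 267, 157, 424, 149, 141, 290, 431
F(46) mod 432 = 431


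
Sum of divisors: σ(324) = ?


Divisors of 324: 1, 2, 3, 4, 6, 9, 12, 18, 27, 36, 54, 81, 108, 162, 324
Sum = 1 + 2 + 3 + 4 + 6 + 9 + 12 + 18 + 27 + 36 + 54 + 81 + 108 + 162 + 324 = 847

σ(324) = 847


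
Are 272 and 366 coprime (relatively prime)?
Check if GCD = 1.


Euclidean algorithm:
366 = 1 * 272 + 94
272 = 2 * 94 + 84
94 = 1 * 84 + 10
84 = 8 * 10 + 4
10 = 2 * 4 + 2
4 = 2 * 2 + 0
GCD(272, 366) = 2

No, not coprime (GCD = 2)


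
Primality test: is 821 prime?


Check divisors up to sqrt(821) = 28.6531
No divisors found.
821 is prime.

Yes, 821 is prime


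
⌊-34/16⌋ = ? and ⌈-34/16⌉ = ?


-34/16 = -2.1250
floor = -3
ceil = -2

floor = -3, ceil = -2


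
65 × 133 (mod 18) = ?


65 × 133 = 8645
8645 mod 18 = 5


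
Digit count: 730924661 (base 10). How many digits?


730924661 has 9 digits in base 10
floor(log10(730924661)) + 1 = floor(8.8639) + 1 = 9

9 digits (base 10)


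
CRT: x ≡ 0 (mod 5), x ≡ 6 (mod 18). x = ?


M = 5*18 = 90
M1 = M/5 = 18, M2 = M/18 = 5
M1^(-1) mod 5 = 2, M2^(-1) mod 18 = 11
x = 0*18*2 + 6*5*11 = 330
330 mod 90 = 60
Check: 60 mod 5 = 0 ✓, 60 mod 18 = 6 ✓

x ≡ 60 (mod 90)


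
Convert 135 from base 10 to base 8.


135 (base 10) = 135 (decimal)
135 (decimal) = 207 (base 8)


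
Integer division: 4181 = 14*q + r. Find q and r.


4181 = 14 * 298 + 9
Check: 4172 + 9 = 4181

q = 298, r = 9


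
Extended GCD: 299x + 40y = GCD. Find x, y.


Tabular extended Euclidean (each row: r = 299*s + 40*t):
r=299, s=1, t=0
r=40, s=0, t=1
q=7: r=19, s=1, t=-7   [299*(1) + 40*(-7) = 19]
q=2: r=2, s=-2, t=15   [299*(-2) + 40*(15) = 2]
q=9: r=1, s=19, t=-142   [299*(19) + 40*(-142) = 1]
q=2: r=0, s=-40, t=299   [299*(-40) + 40*(299) = 0]
GCD = 1; from the row with r=1: x=19, y=-142
Check: 299*(19) + 40*(-142) = 5681 - 5680 = 1

GCD = 1, x = 19, y = -142


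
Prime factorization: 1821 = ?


1821 / 3 = 607
607 / 607 = 1
1821 = 3 × 607


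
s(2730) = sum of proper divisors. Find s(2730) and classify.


Proper divisors: 1, 2, 3, 5, 6, 7, 10, 13, 14, 15, 21, 26, 30, 35, 39, 42, 65, 70, 78, 91, 105, 130, 182, 195, 210, 273, 390, 455, 546, 910, 1365
Sum = 1 + 2 + 3 + 5 + 6 + 7 + 10 + 13 + 14 + 15 + 21 + 26 + 30 + 35 + 39 + 42 + 65 + 70 + 78 + 91 + 105 + 130 + 182 + 195 + 210 + 273 + 390 + 455 + 546 + 910 + 1365 = 5334
5334 > 2730 → abundant

s(2730) = 5334 (abundant)


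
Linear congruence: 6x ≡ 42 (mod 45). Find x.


GCD(6, 45) = 3 divides 42
Divide: 2x ≡ 14 (mod 15)
x ≡ 7 (mod 15)


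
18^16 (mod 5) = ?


18^1 mod 5 = 3
18^2 mod 5 = 4
18^3 mod 5 = 2
18^4 mod 5 = 1
18^5 mod 5 = 3
18^6 mod 5 = 4
18^7 mod 5 = 2
18^8 mod 5 = 1
18^9 mod 5 = 3
18^10 mod 5 = 4
18^11 mod 5 = 2
18^12 mod 5 = 1
18^13 mod 5 = 3
18^14 mod 5 = 4
18^15 mod 5 = 2
18^16 mod 5 = 1


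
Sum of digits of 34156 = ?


3 + 4 + 1 + 5 + 6 = 19


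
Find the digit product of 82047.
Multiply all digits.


8 × 2 × 0 × 4 × 7 = 0


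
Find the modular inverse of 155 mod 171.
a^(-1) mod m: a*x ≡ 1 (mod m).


Use the extended Euclidean algorithm on (171, 155); each row r = 171*s + 155*t:
r=171, s=1, t=0
r=155, s=0, t=1
q=1: r=16, s=1, t=-1   [171*(1) + 155*(-1) = 16]
q=9: r=11, s=-9, t=10   [171*(-9) + 155*(10) = 11]
q=1: r=5, s=10, t=-11   [171*(10) + 155*(-11) = 5]
q=2: r=1, s=-29, t=32   [171*(-29) + 155*(32) = 1]
q=5: r=0, s=155, t=-171   [171*(155) + 155*(-171) = 0]
GCD = 1 with t = 32, so 155*(32) ≡ 1 (mod 171)
Inverse = 32 mod 171 = 32
Check: 155 * 32 = 4960 ≡ 1 (mod 171)

155^(-1) ≡ 32 (mod 171)


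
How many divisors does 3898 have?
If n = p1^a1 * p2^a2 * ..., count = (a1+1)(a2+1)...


3898 = 2^1 × 1949^1
d(3898) = (1+1) × (1+1) = 4

4 divisors


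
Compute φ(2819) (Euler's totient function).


2819 = 2819
Prime factors: 2819
φ(2819) = 2819 × (1-1/2819)
= 2819 × 2818/2819 = 2818

φ(2819) = 2818


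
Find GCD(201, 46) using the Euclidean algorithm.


201 = 4 * 46 + 17
46 = 2 * 17 + 12
17 = 1 * 12 + 5
12 = 2 * 5 + 2
5 = 2 * 2 + 1
2 = 2 * 1 + 0
GCD = 1


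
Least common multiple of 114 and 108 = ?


GCD(114, 108) = 6
LCM = 114*108/6 = 12312/6 = 2052

LCM = 2052


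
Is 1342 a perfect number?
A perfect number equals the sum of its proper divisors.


Proper divisors of 1342: 1, 2, 11, 22, 61, 122, 671
Sum = 1 + 2 + 11 + 22 + 61 + 122 + 671 = 890

No, 1342 is not perfect (890 ≠ 1342)


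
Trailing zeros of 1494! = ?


floor(1494/5) = 298
floor(1494/25) = 59
floor(1494/125) = 11
floor(1494/625) = 2
Total = 370

370 trailing zeros


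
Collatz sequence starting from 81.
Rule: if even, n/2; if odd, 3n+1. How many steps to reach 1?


81 → 244 → 122 → 61 → 184 → 92 → 46 → 23 → 70 → 35 → 106 → 53 → 160 → 80 → 40 → 20 → 10 → 5 → 16 → 8 → 4 → 2 → 1
Total steps = 22

22 steps


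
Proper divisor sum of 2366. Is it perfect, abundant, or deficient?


Proper divisors: 1, 2, 7, 13, 14, 26, 91, 169, 182, 338, 1183
Sum = 1 + 2 + 7 + 13 + 14 + 26 + 91 + 169 + 182 + 338 + 1183 = 2026
2026 < 2366 → deficient

s(2366) = 2026 (deficient)


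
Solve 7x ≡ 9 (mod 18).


GCD(7, 18) = 1, unique solution
a^(-1) mod 18 = 13
x = 13 * 9 mod 18 = 9

x ≡ 9 (mod 18)


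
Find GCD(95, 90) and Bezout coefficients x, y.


Tabular extended Euclidean (each row: r = 95*s + 90*t):
r=95, s=1, t=0
r=90, s=0, t=1
q=1: r=5, s=1, t=-1   [95*(1) + 90*(-1) = 5]
q=18: r=0, s=-18, t=19   [95*(-18) + 90*(19) = 0]
GCD = 5; from the row with r=5: x=1, y=-1
Check: 95*(1) + 90*(-1) = 95 - 90 = 5

GCD = 5, x = 1, y = -1


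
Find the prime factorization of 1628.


1628 / 2 = 814
814 / 2 = 407
407 / 11 = 37
37 / 37 = 1
1628 = 2^2 × 11 × 37


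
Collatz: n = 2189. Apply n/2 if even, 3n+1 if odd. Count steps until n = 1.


2189 → 6568 → 3284 → 1642 → 821 → 2464 → 1232 → 616 → 308 → 154 → 77 → 232 → 116 → 58 → 29 → 88 → 44 → 22 → 11 → 34 → 17 → 52 → 26 → 13 → 40 → 20 → 10 → 5 → 16 → 8 → 4 → 2 → 1
Total steps = 32

32 steps


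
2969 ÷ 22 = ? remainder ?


2969 = 22 * 134 + 21
Check: 2948 + 21 = 2969

q = 134, r = 21


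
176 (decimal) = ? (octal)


176 (base 10) = 176 (decimal)
176 (decimal) = 260 (base 8)


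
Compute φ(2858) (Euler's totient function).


2858 = 2 × 1429
Prime factors: 2, 1429
φ(2858) = 2858 × (1-1/2) × (1-1/1429)
= 2858 × 1/2 × 1428/1429 = 1428

φ(2858) = 1428


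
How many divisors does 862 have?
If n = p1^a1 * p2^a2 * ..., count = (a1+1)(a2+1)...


862 = 2^1 × 431^1
d(862) = (1+1) × (1+1) = 4

4 divisors


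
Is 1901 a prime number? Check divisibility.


Check divisors up to sqrt(1901) = 43.6005
No divisors found.
1901 is prime.

Yes, 1901 is prime


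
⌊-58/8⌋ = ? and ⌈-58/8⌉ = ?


-58/8 = -7.2500
floor = -8
ceil = -7

floor = -8, ceil = -7


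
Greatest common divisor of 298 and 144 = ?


298 = 2 * 144 + 10
144 = 14 * 10 + 4
10 = 2 * 4 + 2
4 = 2 * 2 + 0
GCD = 2


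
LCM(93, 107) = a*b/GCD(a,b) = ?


GCD(93, 107) = 1
LCM = 93*107/1 = 9951/1 = 9951

LCM = 9951


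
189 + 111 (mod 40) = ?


189 + 111 = 300
300 mod 40 = 20


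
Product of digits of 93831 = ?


9 × 3 × 8 × 3 × 1 = 648


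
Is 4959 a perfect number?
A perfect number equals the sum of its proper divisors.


Proper divisors of 4959: 1, 3, 9, 19, 29, 57, 87, 171, 261, 551, 1653
Sum = 1 + 3 + 9 + 19 + 29 + 57 + 87 + 171 + 261 + 551 + 1653 = 2841

No, 4959 is not perfect (2841 ≠ 4959)


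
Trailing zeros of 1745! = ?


floor(1745/5) = 349
floor(1745/25) = 69
floor(1745/125) = 13
floor(1745/625) = 2
Total = 433

433 trailing zeros


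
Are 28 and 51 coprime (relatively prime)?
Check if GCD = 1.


Euclidean algorithm:
51 = 1 * 28 + 23
28 = 1 * 23 + 5
23 = 4 * 5 + 3
5 = 1 * 3 + 2
3 = 1 * 2 + 1
2 = 2 * 1 + 0
GCD(28, 51) = 1

Yes, coprime (GCD = 1)


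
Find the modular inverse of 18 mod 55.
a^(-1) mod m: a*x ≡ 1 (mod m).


Use the extended Euclidean algorithm on (55, 18); each row r = 55*s + 18*t:
r=55, s=1, t=0
r=18, s=0, t=1
q=3: r=1, s=1, t=-3   [55*(1) + 18*(-3) = 1]
q=18: r=0, s=-18, t=55   [55*(-18) + 18*(55) = 0]
GCD = 1 with t = -3, so 18*(-3) ≡ 1 (mod 55)
Inverse = -3 mod 55 = 52
Check: 18 * 52 = 936 ≡ 1 (mod 55)

18^(-1) ≡ 52 (mod 55)


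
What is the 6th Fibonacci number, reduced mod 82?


F(k) mod 82 for k=1..6:
1, 1, 2, 3, 5, 8
F(6) mod 82 = 8


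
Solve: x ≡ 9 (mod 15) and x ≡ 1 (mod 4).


M = 15*4 = 60
M1 = M/15 = 4, M2 = M/4 = 15
M1^(-1) mod 15 = 4, M2^(-1) mod 4 = 3
x = 9*4*4 + 1*15*3 = 189
189 mod 60 = 9
Check: 9 mod 15 = 9 ✓, 9 mod 4 = 1 ✓

x ≡ 9 (mod 60)


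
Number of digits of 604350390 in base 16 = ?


604350390 in base 16 = 2405A7B6
Number of digits = 8

8 digits (base 16)


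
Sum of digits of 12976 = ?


1 + 2 + 9 + 7 + 6 = 25


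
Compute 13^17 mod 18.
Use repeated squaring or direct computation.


13^1 mod 18 = 13
13^2 mod 18 = 7
13^3 mod 18 = 1
13^4 mod 18 = 13
13^5 mod 18 = 7
13^6 mod 18 = 1
13^7 mod 18 = 13
13^8 mod 18 = 7
13^9 mod 18 = 1
13^10 mod 18 = 13
13^11 mod 18 = 7
13^12 mod 18 = 1
13^13 mod 18 = 13
13^14 mod 18 = 7
13^15 mod 18 = 1
13^16 mod 18 = 13
13^17 mod 18 = 7


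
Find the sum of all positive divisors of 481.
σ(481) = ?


Divisors of 481: 1, 13, 37, 481
Sum = 1 + 13 + 37 + 481 = 532

σ(481) = 532


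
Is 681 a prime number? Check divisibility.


681 / 3 = 227 (exact division)
681 is NOT prime.

No, 681 is not prime


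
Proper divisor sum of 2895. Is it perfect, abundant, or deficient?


Proper divisors: 1, 3, 5, 15, 193, 579, 965
Sum = 1 + 3 + 5 + 15 + 193 + 579 + 965 = 1761
1761 < 2895 → deficient

s(2895) = 1761 (deficient)


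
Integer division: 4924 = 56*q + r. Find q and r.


4924 = 56 * 87 + 52
Check: 4872 + 52 = 4924

q = 87, r = 52


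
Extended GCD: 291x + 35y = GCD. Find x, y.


Tabular extended Euclidean (each row: r = 291*s + 35*t):
r=291, s=1, t=0
r=35, s=0, t=1
q=8: r=11, s=1, t=-8   [291*(1) + 35*(-8) = 11]
q=3: r=2, s=-3, t=25   [291*(-3) + 35*(25) = 2]
q=5: r=1, s=16, t=-133   [291*(16) + 35*(-133) = 1]
q=2: r=0, s=-35, t=291   [291*(-35) + 35*(291) = 0]
GCD = 1; from the row with r=1: x=16, y=-133
Check: 291*(16) + 35*(-133) = 4656 - 4655 = 1

GCD = 1, x = 16, y = -133


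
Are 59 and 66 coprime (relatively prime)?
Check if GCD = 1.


Euclidean algorithm:
66 = 1 * 59 + 7
59 = 8 * 7 + 3
7 = 2 * 3 + 1
3 = 3 * 1 + 0
GCD(59, 66) = 1

Yes, coprime (GCD = 1)


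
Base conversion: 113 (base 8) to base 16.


113 (base 8) = 75 (decimal)
75 (decimal) = 4B (base 16)


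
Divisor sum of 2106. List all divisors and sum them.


Divisors of 2106: 1, 2, 3, 6, 9, 13, 18, 26, 27, 39, 54, 78, 81, 117, 162, 234, 351, 702, 1053, 2106
Sum = 1 + 2 + 3 + 6 + 9 + 13 + 18 + 26 + 27 + 39 + 54 + 78 + 81 + 117 + 162 + 234 + 351 + 702 + 1053 + 2106 = 5082

σ(2106) = 5082


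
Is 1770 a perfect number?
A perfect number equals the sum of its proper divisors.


Proper divisors of 1770: 1, 2, 3, 5, 6, 10, 15, 30, 59, 118, 177, 295, 354, 590, 885
Sum = 1 + 2 + 3 + 5 + 6 + 10 + 15 + 30 + 59 + 118 + 177 + 295 + 354 + 590 + 885 = 2550

No, 1770 is not perfect (2550 ≠ 1770)


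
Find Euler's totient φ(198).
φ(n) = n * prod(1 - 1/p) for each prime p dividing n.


198 = 2 × 3^2 × 11
Prime factors: 2, 3, 11
φ(198) = 198 × (1-1/2) × (1-1/3) × (1-1/11)
= 198 × 1/2 × 2/3 × 10/11 = 60

φ(198) = 60


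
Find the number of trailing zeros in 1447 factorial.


floor(1447/5) = 289
floor(1447/25) = 57
floor(1447/125) = 11
floor(1447/625) = 2
Total = 359

359 trailing zeros


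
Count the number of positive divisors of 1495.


1495 = 5^1 × 13^1 × 23^1
d(1495) = (1+1) × (1+1) × (1+1) = 8

8 divisors


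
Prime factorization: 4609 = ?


4609 / 11 = 419
419 / 419 = 1
4609 = 11 × 419


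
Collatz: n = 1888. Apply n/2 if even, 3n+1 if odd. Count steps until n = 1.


1888 → 944 → 472 → 236 → 118 → 59 → 178 → 89 → 268 → 134 → 67 → 202 → 101 → 304 → 152 → 76 → 38 → 19 → 58 → 29 → 88 → 44 → 22 → 11 → 34 → 17 → 52 → 26 → 13 → 40 → 20 → 10 → 5 → 16 → 8 → 4 → 2 → 1
Total steps = 37

37 steps


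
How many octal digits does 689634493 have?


689634493 in base 8 = 5106576275
Number of digits = 10

10 digits (base 8)


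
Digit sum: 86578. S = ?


8 + 6 + 5 + 7 + 8 = 34


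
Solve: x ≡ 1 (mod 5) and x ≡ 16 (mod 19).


M = 5*19 = 95
M1 = M/5 = 19, M2 = M/19 = 5
M1^(-1) mod 5 = 4, M2^(-1) mod 19 = 4
x = 1*19*4 + 16*5*4 = 396
396 mod 95 = 16
Check: 16 mod 5 = 1 ✓, 16 mod 19 = 16 ✓

x ≡ 16 (mod 95)


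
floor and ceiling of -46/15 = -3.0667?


-46/15 = -3.0667
floor = -4
ceil = -3

floor = -4, ceil = -3


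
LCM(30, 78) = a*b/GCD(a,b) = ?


GCD(30, 78) = 6
LCM = 30*78/6 = 2340/6 = 390

LCM = 390


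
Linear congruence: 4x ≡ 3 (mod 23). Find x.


GCD(4, 23) = 1, unique solution
a^(-1) mod 23 = 6
x = 6 * 3 mod 23 = 18

x ≡ 18 (mod 23)


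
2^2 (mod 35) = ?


2^1 mod 35 = 2
2^2 mod 35 = 4


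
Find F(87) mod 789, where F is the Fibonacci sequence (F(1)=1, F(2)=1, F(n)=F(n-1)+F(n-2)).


F(k) mod 789 for k=1..87:
1, 1, 2, 3, 5, 8, 13, 21, 34, 55, 89, 144, 233, 377, 610, 198, 19, 217, 236, 453, 689, 353, 253, 606, 70, 676, 746, 633, 590, 434, 235, 669, 115, 784, 110, 105, 215, 320, 535, 66, 601, 667, 479, 357, 47, 404, 451, 66, 517, 583, 311, 105, 416, 521, 148, 669, 28, 697, 725, 633, 569, 413, 193, 606, 10, 616, 626, 453, 290, 743, 244, 198, 442, 640, 293, 144, 437, 581, 229, 21, 250, 271, 521, 3, 524, 527, 262
F(87) mod 789 = 262


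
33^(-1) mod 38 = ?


Use the extended Euclidean algorithm on (38, 33); each row r = 38*s + 33*t:
r=38, s=1, t=0
r=33, s=0, t=1
q=1: r=5, s=1, t=-1   [38*(1) + 33*(-1) = 5]
q=6: r=3, s=-6, t=7   [38*(-6) + 33*(7) = 3]
q=1: r=2, s=7, t=-8   [38*(7) + 33*(-8) = 2]
q=1: r=1, s=-13, t=15   [38*(-13) + 33*(15) = 1]
q=2: r=0, s=33, t=-38   [38*(33) + 33*(-38) = 0]
GCD = 1 with t = 15, so 33*(15) ≡ 1 (mod 38)
Inverse = 15 mod 38 = 15
Check: 33 * 15 = 495 ≡ 1 (mod 38)

33^(-1) ≡ 15 (mod 38)


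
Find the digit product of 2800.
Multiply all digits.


2 × 8 × 0 × 0 = 0


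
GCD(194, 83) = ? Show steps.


194 = 2 * 83 + 28
83 = 2 * 28 + 27
28 = 1 * 27 + 1
27 = 27 * 1 + 0
GCD = 1


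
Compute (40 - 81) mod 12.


40 - 81 = -41
-41 mod 12 = 7


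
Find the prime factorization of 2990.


2990 / 2 = 1495
1495 / 5 = 299
299 / 13 = 23
23 / 23 = 1
2990 = 2 × 5 × 13 × 23


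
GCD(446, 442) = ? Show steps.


446 = 1 * 442 + 4
442 = 110 * 4 + 2
4 = 2 * 2 + 0
GCD = 2


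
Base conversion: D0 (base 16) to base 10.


D0 (base 16) = 208 (decimal)
208 (decimal) = 208 (base 10)


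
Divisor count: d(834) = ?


834 = 2^1 × 3^1 × 139^1
d(834) = (1+1) × (1+1) × (1+1) = 8

8 divisors


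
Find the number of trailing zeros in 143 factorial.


floor(143/5) = 28
floor(143/25) = 5
floor(143/125) = 1
Total = 34

34 trailing zeros
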